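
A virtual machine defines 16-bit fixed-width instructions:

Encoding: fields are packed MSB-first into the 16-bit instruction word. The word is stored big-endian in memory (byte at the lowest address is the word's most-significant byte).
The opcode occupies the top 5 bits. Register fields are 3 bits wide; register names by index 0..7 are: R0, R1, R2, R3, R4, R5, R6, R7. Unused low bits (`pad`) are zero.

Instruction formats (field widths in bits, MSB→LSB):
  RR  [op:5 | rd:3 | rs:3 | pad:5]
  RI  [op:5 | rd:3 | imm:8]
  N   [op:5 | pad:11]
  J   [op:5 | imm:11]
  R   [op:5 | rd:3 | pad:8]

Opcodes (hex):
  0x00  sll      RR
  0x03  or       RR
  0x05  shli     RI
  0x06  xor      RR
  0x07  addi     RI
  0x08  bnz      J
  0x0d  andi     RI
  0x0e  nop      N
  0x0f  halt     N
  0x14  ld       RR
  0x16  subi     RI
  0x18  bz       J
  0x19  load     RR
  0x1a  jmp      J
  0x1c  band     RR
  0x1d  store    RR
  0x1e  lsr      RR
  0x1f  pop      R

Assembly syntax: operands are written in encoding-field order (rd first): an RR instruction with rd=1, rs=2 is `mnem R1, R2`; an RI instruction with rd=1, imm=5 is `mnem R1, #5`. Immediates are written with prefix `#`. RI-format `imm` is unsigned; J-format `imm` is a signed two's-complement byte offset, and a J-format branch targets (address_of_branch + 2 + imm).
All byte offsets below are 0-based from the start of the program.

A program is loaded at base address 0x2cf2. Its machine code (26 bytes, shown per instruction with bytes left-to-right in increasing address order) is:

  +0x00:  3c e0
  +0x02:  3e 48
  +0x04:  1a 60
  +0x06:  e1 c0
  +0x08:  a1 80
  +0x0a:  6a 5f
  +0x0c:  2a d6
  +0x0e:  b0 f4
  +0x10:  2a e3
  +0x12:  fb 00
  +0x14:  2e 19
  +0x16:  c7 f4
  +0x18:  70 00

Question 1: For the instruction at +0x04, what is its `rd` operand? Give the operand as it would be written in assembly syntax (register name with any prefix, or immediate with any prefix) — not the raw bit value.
+0x04: 1a 60 ⇒ word 0x1a60 (big)
  top 5b → 0x3 → or [RR]
  [10:8] rd=2 = R2
  [7:5] rs=3 = R3

R2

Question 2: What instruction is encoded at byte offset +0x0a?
@+0a  big-endian(6a 5f) = 0x6a5f
  op=0x6a5f>>11=0xd ⇒ andi (RI)
  [10:8] rd=2 = R2
  [7:0] imm=95 = #95

andi R2, #95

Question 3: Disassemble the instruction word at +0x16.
bz #-12

[16] c7 f4 → 0xc7f4
  op=0xc7f4>>11=0x18 ⇒ bz (J)
  [10:0] imm=2036 (s11→-12) = #-12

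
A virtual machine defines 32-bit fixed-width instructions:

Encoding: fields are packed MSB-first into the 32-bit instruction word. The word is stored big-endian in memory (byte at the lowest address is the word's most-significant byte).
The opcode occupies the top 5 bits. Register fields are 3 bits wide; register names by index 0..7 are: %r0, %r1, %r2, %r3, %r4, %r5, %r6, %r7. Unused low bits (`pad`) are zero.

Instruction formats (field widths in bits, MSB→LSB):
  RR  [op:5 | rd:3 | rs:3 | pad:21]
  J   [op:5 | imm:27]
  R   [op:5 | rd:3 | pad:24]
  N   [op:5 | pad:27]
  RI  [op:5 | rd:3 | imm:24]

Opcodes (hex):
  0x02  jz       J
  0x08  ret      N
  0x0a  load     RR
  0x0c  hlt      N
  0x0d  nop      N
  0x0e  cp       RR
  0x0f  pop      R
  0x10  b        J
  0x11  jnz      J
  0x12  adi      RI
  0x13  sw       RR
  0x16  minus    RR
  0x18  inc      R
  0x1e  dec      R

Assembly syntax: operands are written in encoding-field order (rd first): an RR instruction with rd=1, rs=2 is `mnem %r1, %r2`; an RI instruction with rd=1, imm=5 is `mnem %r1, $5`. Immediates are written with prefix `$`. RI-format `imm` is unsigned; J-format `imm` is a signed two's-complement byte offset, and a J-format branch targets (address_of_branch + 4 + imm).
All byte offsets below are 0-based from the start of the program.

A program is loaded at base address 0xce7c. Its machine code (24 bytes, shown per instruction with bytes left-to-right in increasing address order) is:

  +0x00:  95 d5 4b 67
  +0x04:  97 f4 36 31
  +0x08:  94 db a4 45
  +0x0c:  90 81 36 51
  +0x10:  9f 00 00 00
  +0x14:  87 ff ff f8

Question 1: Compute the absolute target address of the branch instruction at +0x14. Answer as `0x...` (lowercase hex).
0xce8c

+0x14: 87 ff ff f8 ⇒ word 0x87fffff8 (big)
  top 5b → 0x10 → b [J]
  imm@[26:0]=0x7fffff8 (s27→-8) ⇒ $-8
  target = base 0xce7c + off 0x14 + 4 + imm -8 = 0xce8c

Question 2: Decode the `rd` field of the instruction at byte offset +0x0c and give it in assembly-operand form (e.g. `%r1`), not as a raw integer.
off 0x0c: read 90 81 36 51 as big → 0x90813651
  opcode bits[31:27]=0x12: adi/RI
  [26:24] rd=0 = %r0
  [23:0] imm=8468049 = $8468049

%r0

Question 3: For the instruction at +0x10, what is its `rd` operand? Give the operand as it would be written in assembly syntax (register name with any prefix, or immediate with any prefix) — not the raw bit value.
+0x10: 9f 00 00 00 ⇒ word 0x9f000000 (big)
  top 5b → 0x13 → sw [RR]
  [26:24] rd=7 = %r7
  [23:21] rs=0 = %r0

%r7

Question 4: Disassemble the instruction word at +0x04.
adi %r7, $16004657

off 0x04: read 97 f4 36 31 as big → 0x97f43631
  top 5b → 0x12 → adi [RI]
  [26:24] rd=7 = %r7
  [23:0] imm=16004657 = $16004657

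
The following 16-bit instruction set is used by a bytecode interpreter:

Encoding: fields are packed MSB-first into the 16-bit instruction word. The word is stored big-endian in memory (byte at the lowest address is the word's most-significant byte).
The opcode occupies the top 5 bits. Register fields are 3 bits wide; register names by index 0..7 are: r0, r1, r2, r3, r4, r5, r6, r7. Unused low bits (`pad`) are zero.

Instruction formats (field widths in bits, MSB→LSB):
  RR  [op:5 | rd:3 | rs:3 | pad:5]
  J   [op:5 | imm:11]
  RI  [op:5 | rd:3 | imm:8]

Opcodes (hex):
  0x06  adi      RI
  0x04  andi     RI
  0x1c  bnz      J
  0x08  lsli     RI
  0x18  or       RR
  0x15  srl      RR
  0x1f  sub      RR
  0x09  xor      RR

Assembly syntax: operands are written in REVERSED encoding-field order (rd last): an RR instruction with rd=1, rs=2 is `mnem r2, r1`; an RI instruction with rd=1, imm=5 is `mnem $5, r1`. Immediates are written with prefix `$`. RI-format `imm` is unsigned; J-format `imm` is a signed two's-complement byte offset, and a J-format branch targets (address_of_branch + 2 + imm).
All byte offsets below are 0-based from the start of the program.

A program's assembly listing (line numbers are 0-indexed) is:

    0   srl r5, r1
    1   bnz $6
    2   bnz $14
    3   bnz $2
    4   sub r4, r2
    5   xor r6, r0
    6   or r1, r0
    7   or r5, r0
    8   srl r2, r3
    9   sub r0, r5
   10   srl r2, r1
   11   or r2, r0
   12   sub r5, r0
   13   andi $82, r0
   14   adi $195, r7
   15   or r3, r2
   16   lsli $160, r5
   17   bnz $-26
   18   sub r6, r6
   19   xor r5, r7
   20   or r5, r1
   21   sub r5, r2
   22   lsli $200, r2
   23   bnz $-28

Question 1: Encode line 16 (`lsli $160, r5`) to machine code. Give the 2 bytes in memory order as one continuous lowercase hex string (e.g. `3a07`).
45a0

16. lsli fields op=0x8:5|rd=5:3|imm=160:8 → word 45a0h → 45 a0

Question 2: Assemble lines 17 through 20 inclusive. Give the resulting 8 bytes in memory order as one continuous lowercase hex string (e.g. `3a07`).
e7e6fec04fa0c1a0

17. bnz fields op=0x1c:5|imm=-26:11 → word e7e6h → e7 e6
18. sub fields op=0x1f:5|rd=6:3|rs=6:3|pad=0:5 → word fec0h → fe c0
19. xor fields op=0x9:5|rd=7:3|rs=5:3|pad=0:5 → word 4fa0h → 4f a0
20. or fields op=0x18:5|rd=1:3|rs=5:3|pad=0:5 → word c1a0h → c1 a0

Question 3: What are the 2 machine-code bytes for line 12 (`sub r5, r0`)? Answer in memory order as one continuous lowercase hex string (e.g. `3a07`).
f8a0

line 12 (sub): pack op=0x1f:5|rd=0:3|rs=5:3|pad=0:5 = 0xf8a0; big→ f8 a0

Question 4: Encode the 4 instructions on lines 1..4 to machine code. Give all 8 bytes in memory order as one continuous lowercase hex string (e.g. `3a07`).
e006e00ee002fa80

line 1 (bnz): pack op=0x1c:5|imm=6:11 = 0xe006; big→ e0 06
line 2 (bnz): pack op=0x1c:5|imm=14:11 = 0xe00e; big→ e0 0e
line 3 (bnz): pack op=0x1c:5|imm=2:11 = 0xe002; big→ e0 02
line 4 (sub): pack op=0x1f:5|rd=2:3|rs=4:3|pad=0:5 = 0xfa80; big→ fa 80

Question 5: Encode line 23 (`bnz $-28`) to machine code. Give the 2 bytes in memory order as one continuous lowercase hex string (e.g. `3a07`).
line 23 (bnz): pack op=0x1c:5|imm=-28:11 = 0xe7e4; big→ e7 e4

e7e4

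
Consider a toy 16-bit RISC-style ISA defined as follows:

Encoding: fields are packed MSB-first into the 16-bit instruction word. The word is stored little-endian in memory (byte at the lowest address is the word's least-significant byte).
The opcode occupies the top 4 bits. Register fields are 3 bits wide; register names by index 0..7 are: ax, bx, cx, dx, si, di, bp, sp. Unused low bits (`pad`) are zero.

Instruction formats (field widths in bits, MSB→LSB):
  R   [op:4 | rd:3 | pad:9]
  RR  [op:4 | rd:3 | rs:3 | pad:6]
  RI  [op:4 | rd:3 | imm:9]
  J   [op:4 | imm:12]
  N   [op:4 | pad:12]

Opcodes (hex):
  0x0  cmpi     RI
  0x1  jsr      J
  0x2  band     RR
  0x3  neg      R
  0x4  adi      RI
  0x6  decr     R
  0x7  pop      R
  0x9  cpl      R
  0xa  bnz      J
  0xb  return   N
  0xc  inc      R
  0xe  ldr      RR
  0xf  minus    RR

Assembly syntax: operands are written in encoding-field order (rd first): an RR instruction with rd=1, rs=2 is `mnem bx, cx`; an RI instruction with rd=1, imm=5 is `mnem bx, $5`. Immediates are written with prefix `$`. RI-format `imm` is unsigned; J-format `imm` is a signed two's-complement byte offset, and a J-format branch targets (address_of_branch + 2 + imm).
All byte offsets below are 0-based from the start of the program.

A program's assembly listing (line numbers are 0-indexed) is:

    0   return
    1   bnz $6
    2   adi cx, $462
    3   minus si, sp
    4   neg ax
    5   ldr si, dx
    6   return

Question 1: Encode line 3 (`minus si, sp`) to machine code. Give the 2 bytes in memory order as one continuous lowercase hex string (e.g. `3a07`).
c0f9

3. minus fields op=0xf:4|rd=4:3|rs=7:3|pad=0:6 → word f9c0h → c0 f9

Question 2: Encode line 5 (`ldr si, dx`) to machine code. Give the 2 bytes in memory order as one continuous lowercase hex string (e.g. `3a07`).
line 5 (ldr): pack op=0xe:4|rd=4:3|rs=3:3|pad=0:6 = 0xe8c0; little→ c0 e8

c0e8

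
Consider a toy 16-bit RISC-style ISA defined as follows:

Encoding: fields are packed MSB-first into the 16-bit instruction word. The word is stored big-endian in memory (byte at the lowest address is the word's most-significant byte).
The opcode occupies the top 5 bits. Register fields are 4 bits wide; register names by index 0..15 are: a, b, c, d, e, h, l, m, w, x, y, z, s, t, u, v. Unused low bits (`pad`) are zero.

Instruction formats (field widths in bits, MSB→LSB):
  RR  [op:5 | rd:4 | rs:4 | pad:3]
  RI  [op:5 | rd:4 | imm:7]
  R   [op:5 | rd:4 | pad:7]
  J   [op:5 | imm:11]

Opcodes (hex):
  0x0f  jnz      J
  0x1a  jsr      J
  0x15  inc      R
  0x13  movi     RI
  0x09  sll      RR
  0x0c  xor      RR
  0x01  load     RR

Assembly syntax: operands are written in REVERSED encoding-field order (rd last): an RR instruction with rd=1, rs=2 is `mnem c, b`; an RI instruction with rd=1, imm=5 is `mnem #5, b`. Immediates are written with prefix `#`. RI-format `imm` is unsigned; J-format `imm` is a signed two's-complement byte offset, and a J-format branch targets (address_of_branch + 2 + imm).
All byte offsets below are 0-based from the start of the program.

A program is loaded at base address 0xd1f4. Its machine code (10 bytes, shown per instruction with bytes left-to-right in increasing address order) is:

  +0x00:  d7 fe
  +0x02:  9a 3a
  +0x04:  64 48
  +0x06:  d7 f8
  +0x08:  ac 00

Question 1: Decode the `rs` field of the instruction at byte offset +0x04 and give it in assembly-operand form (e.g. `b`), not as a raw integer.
x

@+04  big-endian(64 48) = 0x6448
  top 5b → 0xc → xor [RR]
  [10:7] rd=8 = w
  [6:3] rs=9 = x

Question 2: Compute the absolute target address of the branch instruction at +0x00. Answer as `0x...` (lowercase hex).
0xd1f4

@+00  big-endian(d7 fe) = 0xd7fe
  opcode bits[15:11]=0x1a: jsr/J
  imm@[10:0]=0x7fe (s11→-2) ⇒ #-2
  target = base 0xd1f4 + off 0x00 + 2 + imm -2 = 0xd1f4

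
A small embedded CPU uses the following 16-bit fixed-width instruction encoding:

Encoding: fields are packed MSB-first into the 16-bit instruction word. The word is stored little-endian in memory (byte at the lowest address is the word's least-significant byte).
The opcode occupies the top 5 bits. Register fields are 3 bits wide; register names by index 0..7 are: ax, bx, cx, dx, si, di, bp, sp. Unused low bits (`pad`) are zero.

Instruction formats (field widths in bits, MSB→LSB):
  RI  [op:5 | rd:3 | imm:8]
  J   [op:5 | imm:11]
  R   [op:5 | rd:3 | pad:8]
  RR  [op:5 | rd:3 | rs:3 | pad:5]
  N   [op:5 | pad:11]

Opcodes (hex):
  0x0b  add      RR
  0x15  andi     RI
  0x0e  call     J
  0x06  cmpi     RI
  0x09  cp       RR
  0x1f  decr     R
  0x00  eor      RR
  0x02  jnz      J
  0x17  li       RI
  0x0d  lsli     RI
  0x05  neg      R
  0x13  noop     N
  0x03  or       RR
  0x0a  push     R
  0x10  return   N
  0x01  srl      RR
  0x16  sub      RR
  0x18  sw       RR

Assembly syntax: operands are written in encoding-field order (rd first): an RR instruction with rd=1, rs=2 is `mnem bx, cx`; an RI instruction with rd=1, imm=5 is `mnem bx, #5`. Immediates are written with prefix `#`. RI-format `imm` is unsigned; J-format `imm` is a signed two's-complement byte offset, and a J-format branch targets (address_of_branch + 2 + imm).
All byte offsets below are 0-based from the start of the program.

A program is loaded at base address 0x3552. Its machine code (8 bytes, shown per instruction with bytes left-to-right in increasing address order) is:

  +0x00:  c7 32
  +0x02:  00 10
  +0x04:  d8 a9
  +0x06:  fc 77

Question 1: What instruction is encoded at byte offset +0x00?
cmpi cx, #199

+0x00: c7 32 ⇒ word 0x32c7 (little)
  opcode bits[15:11]=0x6: cmpi/RI
  rd@[10:8]=0x2 ⇒ cx
  imm@[7:0]=0xc7 ⇒ #199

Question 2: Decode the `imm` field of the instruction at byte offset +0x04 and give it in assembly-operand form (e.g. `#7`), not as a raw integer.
[04] d8 a9 → 0xa9d8
  opcode bits[15:11]=0x15: andi/RI
  rd: (w>>8)&0x7=0x1 → bx
  imm: (w>>0)&0xff=0xd8 → #216

#216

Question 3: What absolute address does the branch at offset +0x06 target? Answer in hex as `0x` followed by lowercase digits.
@+06  little-endian(fc 77) = 0x77fc
  op=0x77fc>>11=0xe ⇒ call (J)
  imm: (w>>0)&0x7ff=0x7fc (s11→-4) → #-4
  target = base 0x3552 + off 0x06 + 2 + imm -4 = 0x3556

0x3556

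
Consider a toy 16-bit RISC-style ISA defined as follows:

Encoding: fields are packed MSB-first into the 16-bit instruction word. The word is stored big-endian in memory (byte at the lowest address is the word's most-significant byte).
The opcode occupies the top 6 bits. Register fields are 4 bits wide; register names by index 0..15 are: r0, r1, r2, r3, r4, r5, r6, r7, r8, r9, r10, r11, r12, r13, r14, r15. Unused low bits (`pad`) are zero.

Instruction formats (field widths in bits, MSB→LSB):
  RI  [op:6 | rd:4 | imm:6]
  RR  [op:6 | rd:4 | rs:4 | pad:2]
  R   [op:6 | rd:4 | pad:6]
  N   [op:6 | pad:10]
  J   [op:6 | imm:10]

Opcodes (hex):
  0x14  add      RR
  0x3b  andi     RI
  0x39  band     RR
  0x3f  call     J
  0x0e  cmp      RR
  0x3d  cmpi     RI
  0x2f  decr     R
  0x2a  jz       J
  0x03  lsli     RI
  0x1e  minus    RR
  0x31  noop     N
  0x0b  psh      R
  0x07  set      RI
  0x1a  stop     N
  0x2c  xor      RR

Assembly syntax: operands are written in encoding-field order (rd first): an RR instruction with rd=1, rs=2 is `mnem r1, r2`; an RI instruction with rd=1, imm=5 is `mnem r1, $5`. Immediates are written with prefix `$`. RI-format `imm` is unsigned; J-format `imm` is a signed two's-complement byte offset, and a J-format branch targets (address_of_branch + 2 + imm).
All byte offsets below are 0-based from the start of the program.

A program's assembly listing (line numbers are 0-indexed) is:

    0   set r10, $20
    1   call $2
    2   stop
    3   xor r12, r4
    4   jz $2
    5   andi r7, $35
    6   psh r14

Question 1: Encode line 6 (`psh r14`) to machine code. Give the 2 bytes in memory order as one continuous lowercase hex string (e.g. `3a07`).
line 6 (psh): pack op=0xb:6|rd=14:4|pad=0:6 = 0x2f80; big→ 2f 80

2f80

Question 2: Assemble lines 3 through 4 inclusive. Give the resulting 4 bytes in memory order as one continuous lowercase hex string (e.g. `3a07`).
line 3 (xor): pack op=0x2c:6|rd=12:4|rs=4:4|pad=0:2 = 0xb310; big→ b3 10
line 4 (jz): pack op=0x2a:6|imm=2:10 = 0xa802; big→ a8 02

b310a802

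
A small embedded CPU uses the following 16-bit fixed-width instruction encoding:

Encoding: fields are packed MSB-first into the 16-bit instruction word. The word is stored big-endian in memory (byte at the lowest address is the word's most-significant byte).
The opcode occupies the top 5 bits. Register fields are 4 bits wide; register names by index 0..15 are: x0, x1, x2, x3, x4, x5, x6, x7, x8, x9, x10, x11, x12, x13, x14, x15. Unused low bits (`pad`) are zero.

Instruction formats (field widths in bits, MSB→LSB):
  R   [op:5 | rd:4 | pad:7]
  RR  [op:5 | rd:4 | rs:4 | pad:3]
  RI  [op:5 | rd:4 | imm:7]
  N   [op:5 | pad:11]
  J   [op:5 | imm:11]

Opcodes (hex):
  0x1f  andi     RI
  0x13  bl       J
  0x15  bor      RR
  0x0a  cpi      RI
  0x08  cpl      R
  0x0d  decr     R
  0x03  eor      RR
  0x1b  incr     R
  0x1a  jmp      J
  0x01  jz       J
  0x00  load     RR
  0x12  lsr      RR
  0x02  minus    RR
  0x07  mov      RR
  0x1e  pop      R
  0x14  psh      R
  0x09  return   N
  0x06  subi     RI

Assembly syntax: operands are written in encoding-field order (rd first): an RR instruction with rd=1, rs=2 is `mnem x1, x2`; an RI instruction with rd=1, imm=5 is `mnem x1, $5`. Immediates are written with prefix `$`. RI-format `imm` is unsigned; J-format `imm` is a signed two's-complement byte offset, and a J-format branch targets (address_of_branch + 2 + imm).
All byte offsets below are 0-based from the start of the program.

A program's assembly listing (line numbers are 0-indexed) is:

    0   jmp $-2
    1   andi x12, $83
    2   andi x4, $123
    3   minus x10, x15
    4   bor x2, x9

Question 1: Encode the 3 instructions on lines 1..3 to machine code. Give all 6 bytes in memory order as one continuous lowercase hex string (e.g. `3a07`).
1. andi fields op=0x1f:5|rd=12:4|imm=83:7 → word fe53h → fe 53
2. andi fields op=0x1f:5|rd=4:4|imm=123:7 → word fa7bh → fa 7b
3. minus fields op=0x2:5|rd=10:4|rs=15:4|pad=0:3 → word 1578h → 15 78

fe53fa7b1578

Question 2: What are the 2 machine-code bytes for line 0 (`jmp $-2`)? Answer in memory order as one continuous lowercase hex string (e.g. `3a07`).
L0: jmp op=0x1a:5|imm=-2:11 ⇒ 0xd7fe ⇒ big d7 fe

d7fe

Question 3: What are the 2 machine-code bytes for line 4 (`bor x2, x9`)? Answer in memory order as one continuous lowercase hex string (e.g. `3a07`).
a948

line 4 (bor): pack op=0x15:5|rd=2:4|rs=9:4|pad=0:3 = 0xa948; big→ a9 48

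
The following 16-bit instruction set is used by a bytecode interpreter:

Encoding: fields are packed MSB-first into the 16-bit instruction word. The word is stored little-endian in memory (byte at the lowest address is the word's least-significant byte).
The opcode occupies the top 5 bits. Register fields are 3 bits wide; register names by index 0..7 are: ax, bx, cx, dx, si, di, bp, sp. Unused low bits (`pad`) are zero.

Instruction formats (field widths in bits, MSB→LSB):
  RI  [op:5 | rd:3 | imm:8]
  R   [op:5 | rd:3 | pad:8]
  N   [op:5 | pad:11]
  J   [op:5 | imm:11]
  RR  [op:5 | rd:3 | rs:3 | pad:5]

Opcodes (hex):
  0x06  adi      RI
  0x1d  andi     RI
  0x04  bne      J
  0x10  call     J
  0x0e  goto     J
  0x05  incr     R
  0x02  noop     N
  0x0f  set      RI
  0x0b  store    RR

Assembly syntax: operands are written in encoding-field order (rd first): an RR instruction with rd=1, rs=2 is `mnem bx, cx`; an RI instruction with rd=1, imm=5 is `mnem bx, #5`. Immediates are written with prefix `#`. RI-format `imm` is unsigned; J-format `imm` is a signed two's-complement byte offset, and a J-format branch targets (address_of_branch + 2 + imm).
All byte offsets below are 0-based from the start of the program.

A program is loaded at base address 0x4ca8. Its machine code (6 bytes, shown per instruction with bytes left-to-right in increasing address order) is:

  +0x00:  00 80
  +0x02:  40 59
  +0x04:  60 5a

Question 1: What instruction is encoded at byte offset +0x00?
call #0

+0x00: 00 80 ⇒ word 0x8000 (little)
  op=0x8000>>11=0x10 ⇒ call (J)
  imm@[10:0]=0x0 ⇒ #0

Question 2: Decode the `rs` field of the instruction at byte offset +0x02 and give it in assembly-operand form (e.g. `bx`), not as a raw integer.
@+02  little-endian(40 59) = 0x5940
  op=0x5940>>11=0xb ⇒ store (RR)
  rd@[10:8]=0x1 ⇒ bx
  rs@[7:5]=0x2 ⇒ cx

cx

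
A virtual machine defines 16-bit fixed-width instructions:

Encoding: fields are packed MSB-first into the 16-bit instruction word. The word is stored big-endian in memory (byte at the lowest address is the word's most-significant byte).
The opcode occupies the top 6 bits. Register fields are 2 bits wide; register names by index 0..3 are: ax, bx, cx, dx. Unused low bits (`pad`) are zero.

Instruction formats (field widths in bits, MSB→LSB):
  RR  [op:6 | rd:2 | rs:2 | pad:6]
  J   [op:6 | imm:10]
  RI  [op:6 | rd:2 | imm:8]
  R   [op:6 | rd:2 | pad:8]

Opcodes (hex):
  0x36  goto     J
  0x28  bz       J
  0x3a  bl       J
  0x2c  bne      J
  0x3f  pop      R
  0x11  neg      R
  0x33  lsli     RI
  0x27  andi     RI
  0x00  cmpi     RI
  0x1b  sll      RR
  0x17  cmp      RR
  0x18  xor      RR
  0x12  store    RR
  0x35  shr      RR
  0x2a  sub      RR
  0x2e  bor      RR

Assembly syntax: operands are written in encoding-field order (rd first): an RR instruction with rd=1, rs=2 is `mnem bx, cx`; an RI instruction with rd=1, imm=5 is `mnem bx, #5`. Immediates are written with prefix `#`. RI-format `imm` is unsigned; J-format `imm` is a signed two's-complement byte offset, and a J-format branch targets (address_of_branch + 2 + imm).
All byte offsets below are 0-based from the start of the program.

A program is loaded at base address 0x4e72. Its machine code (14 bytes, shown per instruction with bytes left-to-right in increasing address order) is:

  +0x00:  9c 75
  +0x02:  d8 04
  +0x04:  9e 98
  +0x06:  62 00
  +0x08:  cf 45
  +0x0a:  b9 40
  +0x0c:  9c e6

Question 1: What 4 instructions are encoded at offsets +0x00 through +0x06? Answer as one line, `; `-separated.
andi ax, #117; goto #4; andi cx, #152; xor cx, ax

@+00  big-endian(9c 75) = 0x9c75
  top 6b → 0x27 → andi [RI]
  rd: (w>>8)&0x3=0x0 → ax
  imm: (w>>0)&0xff=0x75 → #117
@+02  big-endian(d8 04) = 0xd804
  top 6b → 0x36 → goto [J]
  imm: (w>>0)&0x3ff=0x4 → #4
@+04  big-endian(9e 98) = 0x9e98
  top 6b → 0x27 → andi [RI]
  rd: (w>>8)&0x3=0x2 → cx
  imm: (w>>0)&0xff=0x98 → #152
@+06  big-endian(62 00) = 0x6200
  top 6b → 0x18 → xor [RR]
  rd: (w>>8)&0x3=0x2 → cx
  rs: (w>>6)&0x3=0x0 → ax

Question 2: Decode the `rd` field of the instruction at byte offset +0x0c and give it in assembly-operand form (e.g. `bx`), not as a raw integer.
[0c] 9c e6 → 0x9ce6
  op=0x9ce6>>10=0x27 ⇒ andi (RI)
  rd@[9:8]=0x0 ⇒ ax
  imm@[7:0]=0xe6 ⇒ #230

ax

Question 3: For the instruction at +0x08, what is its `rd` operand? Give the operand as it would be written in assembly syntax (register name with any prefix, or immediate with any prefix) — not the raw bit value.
[08] cf 45 → 0xcf45
  top 6b → 0x33 → lsli [RI]
  rd@[9:8]=0x3 ⇒ dx
  imm@[7:0]=0x45 ⇒ #69

dx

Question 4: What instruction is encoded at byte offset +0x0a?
off 0x0a: read b9 40 as big → 0xb940
  op=0xb940>>10=0x2e ⇒ bor (RR)
  rd@[9:8]=0x1 ⇒ bx
  rs@[7:6]=0x1 ⇒ bx

bor bx, bx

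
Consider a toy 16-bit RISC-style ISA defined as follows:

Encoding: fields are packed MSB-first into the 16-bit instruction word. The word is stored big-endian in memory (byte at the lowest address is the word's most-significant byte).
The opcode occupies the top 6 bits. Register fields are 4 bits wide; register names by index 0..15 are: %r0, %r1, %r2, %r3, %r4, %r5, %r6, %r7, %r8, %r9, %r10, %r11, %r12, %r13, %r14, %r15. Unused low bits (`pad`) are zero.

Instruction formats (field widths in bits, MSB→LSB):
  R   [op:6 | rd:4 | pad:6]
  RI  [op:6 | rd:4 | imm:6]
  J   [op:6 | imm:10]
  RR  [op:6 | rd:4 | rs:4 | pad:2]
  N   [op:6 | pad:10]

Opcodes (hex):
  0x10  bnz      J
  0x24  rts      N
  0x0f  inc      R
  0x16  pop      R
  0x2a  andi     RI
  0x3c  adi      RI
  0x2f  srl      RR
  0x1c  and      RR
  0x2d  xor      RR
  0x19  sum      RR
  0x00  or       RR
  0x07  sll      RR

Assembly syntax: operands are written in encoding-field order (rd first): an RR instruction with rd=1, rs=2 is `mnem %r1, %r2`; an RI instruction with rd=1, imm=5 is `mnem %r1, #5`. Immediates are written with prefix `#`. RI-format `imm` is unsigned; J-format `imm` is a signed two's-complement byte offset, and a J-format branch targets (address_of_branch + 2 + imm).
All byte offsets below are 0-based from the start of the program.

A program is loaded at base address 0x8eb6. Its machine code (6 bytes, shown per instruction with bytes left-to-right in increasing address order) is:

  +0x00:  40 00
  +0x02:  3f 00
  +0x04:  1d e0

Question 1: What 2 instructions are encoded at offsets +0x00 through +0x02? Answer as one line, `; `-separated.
bnz #0; inc %r12

+0x00: 40 00 ⇒ word 0x4000 (big)
  op=0x4000>>10=0x10 ⇒ bnz (J)
  imm: (w>>0)&0x3ff=0x0 → #0
+0x02: 3f 00 ⇒ word 0x3f00 (big)
  op=0x3f00>>10=0xf ⇒ inc (R)
  rd: (w>>6)&0xf=0xc → %r12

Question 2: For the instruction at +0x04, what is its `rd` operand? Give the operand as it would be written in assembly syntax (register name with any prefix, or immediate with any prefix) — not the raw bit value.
[04] 1d e0 → 0x1de0
  op=0x1de0>>10=0x7 ⇒ sll (RR)
  rd: (w>>6)&0xf=0x7 → %r7
  rs: (w>>2)&0xf=0x8 → %r8

%r7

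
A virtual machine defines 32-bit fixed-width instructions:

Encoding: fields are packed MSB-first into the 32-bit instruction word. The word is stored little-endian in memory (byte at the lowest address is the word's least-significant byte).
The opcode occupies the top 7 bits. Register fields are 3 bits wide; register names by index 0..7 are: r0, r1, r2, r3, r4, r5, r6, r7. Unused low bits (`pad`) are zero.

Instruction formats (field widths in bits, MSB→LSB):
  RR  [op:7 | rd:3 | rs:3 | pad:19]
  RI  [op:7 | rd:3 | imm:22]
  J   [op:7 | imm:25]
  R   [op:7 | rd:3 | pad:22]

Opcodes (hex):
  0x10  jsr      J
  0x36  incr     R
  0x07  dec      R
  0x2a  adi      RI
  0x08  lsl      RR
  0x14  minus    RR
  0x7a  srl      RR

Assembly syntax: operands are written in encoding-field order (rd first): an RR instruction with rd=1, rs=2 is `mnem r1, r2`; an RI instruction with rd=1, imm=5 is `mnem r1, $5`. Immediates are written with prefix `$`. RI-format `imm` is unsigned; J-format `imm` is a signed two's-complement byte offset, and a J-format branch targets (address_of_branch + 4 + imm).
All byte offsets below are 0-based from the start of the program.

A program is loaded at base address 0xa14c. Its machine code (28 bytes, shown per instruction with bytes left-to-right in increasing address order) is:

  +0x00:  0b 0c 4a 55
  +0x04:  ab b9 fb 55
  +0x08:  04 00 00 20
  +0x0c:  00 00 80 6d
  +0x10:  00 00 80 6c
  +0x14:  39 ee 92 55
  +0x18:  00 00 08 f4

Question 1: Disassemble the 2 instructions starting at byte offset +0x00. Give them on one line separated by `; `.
adi r5, $658443; adi r7, $3914155

@+00  little-endian(0b 0c 4a 55) = 0x554a0c0b
  opcode bits[31:25]=0x2a: adi/RI
  [24:22] rd=5 = r5
  [21:0] imm=658443 = $658443
@+04  little-endian(ab b9 fb 55) = 0x55fbb9ab
  opcode bits[31:25]=0x2a: adi/RI
  [24:22] rd=7 = r7
  [21:0] imm=3914155 = $3914155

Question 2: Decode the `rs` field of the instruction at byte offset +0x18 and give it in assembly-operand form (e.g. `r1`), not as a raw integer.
+0x18: 00 00 08 f4 ⇒ word 0xf4080000 (little)
  opcode bits[31:25]=0x7a: srl/RR
  rd@[24:22]=0x0 ⇒ r0
  rs@[21:19]=0x1 ⇒ r1

r1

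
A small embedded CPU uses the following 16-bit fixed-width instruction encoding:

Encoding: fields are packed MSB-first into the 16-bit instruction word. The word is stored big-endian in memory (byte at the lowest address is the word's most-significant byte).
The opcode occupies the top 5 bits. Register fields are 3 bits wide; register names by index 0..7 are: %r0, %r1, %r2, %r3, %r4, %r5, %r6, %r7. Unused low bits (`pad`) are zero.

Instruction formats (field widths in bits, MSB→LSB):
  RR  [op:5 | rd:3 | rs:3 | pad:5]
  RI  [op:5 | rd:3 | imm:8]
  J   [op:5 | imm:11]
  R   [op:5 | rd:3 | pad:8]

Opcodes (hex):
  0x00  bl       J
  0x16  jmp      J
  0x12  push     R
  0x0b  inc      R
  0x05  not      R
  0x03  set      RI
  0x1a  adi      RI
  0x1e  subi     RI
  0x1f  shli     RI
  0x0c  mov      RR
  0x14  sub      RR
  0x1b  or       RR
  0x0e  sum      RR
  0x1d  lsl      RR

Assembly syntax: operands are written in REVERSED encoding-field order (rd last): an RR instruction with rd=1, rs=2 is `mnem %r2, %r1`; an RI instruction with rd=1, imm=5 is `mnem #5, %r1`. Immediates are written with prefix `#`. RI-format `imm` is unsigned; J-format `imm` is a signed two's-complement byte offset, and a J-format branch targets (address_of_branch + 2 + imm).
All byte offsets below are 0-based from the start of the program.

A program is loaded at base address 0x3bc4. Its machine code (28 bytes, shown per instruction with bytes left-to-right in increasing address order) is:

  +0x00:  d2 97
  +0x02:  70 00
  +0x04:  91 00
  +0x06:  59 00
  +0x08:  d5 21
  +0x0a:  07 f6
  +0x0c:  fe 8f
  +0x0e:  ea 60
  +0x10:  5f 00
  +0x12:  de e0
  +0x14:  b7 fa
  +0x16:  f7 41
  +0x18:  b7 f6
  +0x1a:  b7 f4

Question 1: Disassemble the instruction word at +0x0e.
lsl %r3, %r2

[0e] ea 60 → 0xea60
  op=0xea60>>11=0x1d ⇒ lsl (RR)
  [10:8] rd=2 = %r2
  [7:5] rs=3 = %r3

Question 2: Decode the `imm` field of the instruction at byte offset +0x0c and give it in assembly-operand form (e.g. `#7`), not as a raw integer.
#143

off 0x0c: read fe 8f as big → 0xfe8f
  op=0xfe8f>>11=0x1f ⇒ shli (RI)
  [10:8] rd=6 = %r6
  [7:0] imm=143 = #143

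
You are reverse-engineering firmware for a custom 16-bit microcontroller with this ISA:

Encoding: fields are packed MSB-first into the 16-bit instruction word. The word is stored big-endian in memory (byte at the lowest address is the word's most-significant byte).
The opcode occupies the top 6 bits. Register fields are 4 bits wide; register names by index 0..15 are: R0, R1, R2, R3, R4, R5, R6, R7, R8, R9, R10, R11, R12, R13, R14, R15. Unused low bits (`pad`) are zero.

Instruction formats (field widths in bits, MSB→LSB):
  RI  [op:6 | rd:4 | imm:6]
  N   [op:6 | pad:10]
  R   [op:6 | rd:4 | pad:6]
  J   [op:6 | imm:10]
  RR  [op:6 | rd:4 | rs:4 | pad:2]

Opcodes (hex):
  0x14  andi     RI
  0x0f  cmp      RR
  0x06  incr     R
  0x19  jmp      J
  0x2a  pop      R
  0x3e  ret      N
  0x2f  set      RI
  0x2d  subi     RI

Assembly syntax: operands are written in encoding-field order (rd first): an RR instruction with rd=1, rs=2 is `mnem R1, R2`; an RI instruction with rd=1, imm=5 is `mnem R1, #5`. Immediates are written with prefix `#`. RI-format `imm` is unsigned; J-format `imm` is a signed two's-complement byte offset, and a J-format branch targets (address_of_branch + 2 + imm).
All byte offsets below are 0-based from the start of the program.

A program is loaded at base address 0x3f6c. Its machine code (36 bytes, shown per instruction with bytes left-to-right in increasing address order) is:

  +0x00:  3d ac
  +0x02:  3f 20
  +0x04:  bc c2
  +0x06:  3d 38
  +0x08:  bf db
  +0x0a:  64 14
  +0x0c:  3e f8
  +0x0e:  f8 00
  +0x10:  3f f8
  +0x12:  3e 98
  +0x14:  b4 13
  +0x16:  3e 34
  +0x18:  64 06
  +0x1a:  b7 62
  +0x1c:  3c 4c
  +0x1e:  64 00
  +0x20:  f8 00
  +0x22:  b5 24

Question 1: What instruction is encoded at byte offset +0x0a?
jmp #20

off 0x0a: read 64 14 as big → 0x6414
  opcode bits[15:10]=0x19: jmp/J
  imm@[9:0]=0x14 ⇒ #20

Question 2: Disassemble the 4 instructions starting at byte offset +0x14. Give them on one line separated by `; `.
[14] b4 13 → 0xb413
  opcode bits[15:10]=0x2d: subi/RI
  [9:6] rd=0 = R0
  [5:0] imm=19 = #19
[16] 3e 34 → 0x3e34
  opcode bits[15:10]=0xf: cmp/RR
  [9:6] rd=8 = R8
  [5:2] rs=13 = R13
[18] 64 06 → 0x6406
  opcode bits[15:10]=0x19: jmp/J
  [9:0] imm=6 = #6
[1a] b7 62 → 0xb762
  opcode bits[15:10]=0x2d: subi/RI
  [9:6] rd=13 = R13
  [5:0] imm=34 = #34

subi R0, #19; cmp R8, R13; jmp #6; subi R13, #34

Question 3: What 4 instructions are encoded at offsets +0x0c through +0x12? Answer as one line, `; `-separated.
+0x0c: 3e f8 ⇒ word 0x3ef8 (big)
  op=0x3ef8>>10=0xf ⇒ cmp (RR)
  rd@[9:6]=0xb ⇒ R11
  rs@[5:2]=0xe ⇒ R14
+0x0e: f8 00 ⇒ word 0xf800 (big)
  op=0xf800>>10=0x3e ⇒ ret (N)
+0x10: 3f f8 ⇒ word 0x3ff8 (big)
  op=0x3ff8>>10=0xf ⇒ cmp (RR)
  rd@[9:6]=0xf ⇒ R15
  rs@[5:2]=0xe ⇒ R14
+0x12: 3e 98 ⇒ word 0x3e98 (big)
  op=0x3e98>>10=0xf ⇒ cmp (RR)
  rd@[9:6]=0xa ⇒ R10
  rs@[5:2]=0x6 ⇒ R6

cmp R11, R14; ret; cmp R15, R14; cmp R10, R6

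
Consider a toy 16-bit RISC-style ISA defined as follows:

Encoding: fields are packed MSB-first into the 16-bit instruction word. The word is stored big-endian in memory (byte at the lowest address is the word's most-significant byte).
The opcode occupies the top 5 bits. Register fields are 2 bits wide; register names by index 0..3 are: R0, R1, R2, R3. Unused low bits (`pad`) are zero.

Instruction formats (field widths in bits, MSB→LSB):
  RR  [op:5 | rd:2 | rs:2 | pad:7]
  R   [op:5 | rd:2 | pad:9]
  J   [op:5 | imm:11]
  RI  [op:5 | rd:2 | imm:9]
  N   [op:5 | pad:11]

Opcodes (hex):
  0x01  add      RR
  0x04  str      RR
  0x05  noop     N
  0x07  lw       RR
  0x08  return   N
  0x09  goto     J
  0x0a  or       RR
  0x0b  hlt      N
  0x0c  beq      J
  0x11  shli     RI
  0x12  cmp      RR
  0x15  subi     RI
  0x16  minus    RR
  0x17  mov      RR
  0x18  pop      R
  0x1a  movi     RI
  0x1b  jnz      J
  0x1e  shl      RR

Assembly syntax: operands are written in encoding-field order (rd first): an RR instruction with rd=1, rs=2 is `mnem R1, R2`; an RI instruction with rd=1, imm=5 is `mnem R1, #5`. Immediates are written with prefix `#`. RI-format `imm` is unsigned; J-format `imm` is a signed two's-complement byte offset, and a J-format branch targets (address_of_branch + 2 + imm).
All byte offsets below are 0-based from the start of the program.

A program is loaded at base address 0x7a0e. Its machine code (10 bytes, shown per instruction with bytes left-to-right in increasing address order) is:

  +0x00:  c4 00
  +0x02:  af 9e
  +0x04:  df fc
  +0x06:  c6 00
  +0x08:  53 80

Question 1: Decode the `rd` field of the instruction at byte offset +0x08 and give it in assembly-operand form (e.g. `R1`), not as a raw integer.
R1

+0x08: 53 80 ⇒ word 0x5380 (big)
  top 5b → 0xa → or [RR]
  rd@[10:9]=0x1 ⇒ R1
  rs@[8:7]=0x3 ⇒ R3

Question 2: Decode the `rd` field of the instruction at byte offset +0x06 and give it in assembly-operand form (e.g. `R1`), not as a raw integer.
off 0x06: read c6 00 as big → 0xc600
  top 5b → 0x18 → pop [R]
  rd@[10:9]=0x3 ⇒ R3

R3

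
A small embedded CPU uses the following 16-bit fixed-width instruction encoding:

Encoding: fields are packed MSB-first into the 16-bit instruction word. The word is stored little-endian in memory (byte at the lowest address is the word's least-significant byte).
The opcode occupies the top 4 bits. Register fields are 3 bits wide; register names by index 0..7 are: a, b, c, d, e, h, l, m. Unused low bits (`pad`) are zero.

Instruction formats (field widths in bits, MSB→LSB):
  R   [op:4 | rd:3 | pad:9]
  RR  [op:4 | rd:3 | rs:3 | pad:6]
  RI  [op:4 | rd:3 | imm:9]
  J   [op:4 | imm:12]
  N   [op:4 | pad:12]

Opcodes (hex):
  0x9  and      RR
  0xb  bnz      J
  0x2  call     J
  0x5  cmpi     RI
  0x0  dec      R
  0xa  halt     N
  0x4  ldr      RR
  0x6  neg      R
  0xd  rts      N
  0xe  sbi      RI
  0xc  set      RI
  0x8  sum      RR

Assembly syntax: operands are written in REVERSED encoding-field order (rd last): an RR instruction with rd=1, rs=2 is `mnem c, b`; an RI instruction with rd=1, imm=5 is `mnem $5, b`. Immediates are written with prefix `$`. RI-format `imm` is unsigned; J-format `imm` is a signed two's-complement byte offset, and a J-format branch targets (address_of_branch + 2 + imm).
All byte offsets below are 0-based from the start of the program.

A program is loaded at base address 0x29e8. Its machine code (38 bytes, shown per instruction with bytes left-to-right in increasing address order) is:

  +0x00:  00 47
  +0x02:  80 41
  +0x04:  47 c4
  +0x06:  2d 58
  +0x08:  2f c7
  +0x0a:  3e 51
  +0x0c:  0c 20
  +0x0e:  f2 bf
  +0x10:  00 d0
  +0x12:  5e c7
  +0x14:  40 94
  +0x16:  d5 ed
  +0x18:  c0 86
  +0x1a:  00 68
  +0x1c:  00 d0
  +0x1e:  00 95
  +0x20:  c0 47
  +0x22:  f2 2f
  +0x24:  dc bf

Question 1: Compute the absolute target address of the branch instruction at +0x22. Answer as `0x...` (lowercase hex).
0x29fe

off 0x22: read f2 2f as little → 0x2ff2
  op=0x2ff2>>12=0x2 ⇒ call (J)
  [11:0] imm=4082 (s12→-14) = $-14
  target = base 0x29e8 + off 0x22 + 2 + imm -14 = 0x29fe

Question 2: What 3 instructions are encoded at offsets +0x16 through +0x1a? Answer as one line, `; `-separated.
@+16  little-endian(d5 ed) = 0xedd5
  opcode bits[15:12]=0xe: sbi/RI
  [11:9] rd=6 = l
  [8:0] imm=469 = $469
@+18  little-endian(c0 86) = 0x86c0
  opcode bits[15:12]=0x8: sum/RR
  [11:9] rd=3 = d
  [8:6] rs=3 = d
@+1a  little-endian(00 68) = 0x6800
  opcode bits[15:12]=0x6: neg/R
  [11:9] rd=4 = e

sbi $469, l; sum d, d; neg e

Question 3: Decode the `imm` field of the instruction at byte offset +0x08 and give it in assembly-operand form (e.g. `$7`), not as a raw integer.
$303

@+08  little-endian(2f c7) = 0xc72f
  op=0xc72f>>12=0xc ⇒ set (RI)
  rd@[11:9]=0x3 ⇒ d
  imm@[8:0]=0x12f ⇒ $303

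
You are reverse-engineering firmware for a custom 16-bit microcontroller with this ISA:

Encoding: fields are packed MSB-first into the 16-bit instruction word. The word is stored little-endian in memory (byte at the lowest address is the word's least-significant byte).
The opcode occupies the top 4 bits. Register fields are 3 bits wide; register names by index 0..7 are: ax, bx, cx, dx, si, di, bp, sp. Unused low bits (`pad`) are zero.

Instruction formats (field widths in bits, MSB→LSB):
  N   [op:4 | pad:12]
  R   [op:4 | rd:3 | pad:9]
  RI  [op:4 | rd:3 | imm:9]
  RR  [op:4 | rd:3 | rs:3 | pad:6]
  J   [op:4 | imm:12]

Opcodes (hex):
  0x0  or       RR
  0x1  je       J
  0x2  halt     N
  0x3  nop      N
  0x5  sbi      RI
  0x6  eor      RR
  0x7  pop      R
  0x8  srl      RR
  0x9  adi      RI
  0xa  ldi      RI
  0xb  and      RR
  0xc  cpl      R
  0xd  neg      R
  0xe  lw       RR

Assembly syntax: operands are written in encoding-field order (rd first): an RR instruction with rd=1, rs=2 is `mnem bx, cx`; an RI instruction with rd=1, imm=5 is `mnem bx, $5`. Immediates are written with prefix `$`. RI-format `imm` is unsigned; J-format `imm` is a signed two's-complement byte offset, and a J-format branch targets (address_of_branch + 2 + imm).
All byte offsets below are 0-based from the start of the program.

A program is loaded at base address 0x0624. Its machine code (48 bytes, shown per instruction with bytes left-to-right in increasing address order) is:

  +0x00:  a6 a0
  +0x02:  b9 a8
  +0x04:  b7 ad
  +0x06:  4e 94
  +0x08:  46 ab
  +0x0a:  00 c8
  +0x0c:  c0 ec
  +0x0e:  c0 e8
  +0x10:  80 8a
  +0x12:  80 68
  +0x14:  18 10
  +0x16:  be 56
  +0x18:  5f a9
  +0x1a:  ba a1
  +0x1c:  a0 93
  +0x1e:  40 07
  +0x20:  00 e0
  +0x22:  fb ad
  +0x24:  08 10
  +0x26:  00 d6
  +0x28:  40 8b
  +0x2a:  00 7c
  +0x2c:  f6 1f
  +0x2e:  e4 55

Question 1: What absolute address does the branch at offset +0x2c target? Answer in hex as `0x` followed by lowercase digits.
0x0648

off 0x2c: read f6 1f as little → 0x1ff6
  opcode bits[15:12]=0x1: je/J
  imm@[11:0]=0xff6 (s12→-10) ⇒ $-10
  target = base 0x0624 + off 0x2c + 2 + imm -10 = 0x0648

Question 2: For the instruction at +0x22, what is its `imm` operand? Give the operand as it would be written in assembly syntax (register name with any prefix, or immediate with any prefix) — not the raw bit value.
$507

+0x22: fb ad ⇒ word 0xadfb (little)
  top 4b → 0xa → ldi [RI]
  rd: (w>>9)&0x7=0x6 → bp
  imm: (w>>0)&0x1ff=0x1fb → $507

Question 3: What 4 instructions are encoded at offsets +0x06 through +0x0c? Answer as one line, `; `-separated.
adi cx, $78; ldi di, $326; cpl si; lw bp, dx

+0x06: 4e 94 ⇒ word 0x944e (little)
  top 4b → 0x9 → adi [RI]
  rd@[11:9]=0x2 ⇒ cx
  imm@[8:0]=0x4e ⇒ $78
+0x08: 46 ab ⇒ word 0xab46 (little)
  top 4b → 0xa → ldi [RI]
  rd@[11:9]=0x5 ⇒ di
  imm@[8:0]=0x146 ⇒ $326
+0x0a: 00 c8 ⇒ word 0xc800 (little)
  top 4b → 0xc → cpl [R]
  rd@[11:9]=0x4 ⇒ si
+0x0c: c0 ec ⇒ word 0xecc0 (little)
  top 4b → 0xe → lw [RR]
  rd@[11:9]=0x6 ⇒ bp
  rs@[8:6]=0x3 ⇒ dx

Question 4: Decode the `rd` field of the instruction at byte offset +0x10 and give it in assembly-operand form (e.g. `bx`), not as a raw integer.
@+10  little-endian(80 8a) = 0x8a80
  opcode bits[15:12]=0x8: srl/RR
  [11:9] rd=5 = di
  [8:6] rs=2 = cx

di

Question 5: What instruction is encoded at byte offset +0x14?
je $24

[14] 18 10 → 0x1018
  opcode bits[15:12]=0x1: je/J
  imm: (w>>0)&0xfff=0x18 → $24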